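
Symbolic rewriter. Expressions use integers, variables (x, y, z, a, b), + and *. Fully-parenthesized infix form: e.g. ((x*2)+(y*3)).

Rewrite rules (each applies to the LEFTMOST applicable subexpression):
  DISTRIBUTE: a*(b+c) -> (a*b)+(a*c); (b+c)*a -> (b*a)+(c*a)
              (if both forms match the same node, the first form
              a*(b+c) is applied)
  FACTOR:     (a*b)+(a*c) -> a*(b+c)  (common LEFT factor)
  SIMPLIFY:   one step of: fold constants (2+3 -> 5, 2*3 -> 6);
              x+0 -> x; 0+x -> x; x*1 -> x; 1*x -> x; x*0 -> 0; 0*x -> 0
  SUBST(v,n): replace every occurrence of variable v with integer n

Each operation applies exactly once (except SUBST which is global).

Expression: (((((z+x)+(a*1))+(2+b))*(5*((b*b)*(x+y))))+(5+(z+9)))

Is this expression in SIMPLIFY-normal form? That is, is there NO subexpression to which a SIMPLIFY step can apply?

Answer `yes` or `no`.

Answer: no

Derivation:
Expression: (((((z+x)+(a*1))+(2+b))*(5*((b*b)*(x+y))))+(5+(z+9)))
Scanning for simplifiable subexpressions (pre-order)...
  at root: (((((z+x)+(a*1))+(2+b))*(5*((b*b)*(x+y))))+(5+(z+9))) (not simplifiable)
  at L: ((((z+x)+(a*1))+(2+b))*(5*((b*b)*(x+y)))) (not simplifiable)
  at LL: (((z+x)+(a*1))+(2+b)) (not simplifiable)
  at LLL: ((z+x)+(a*1)) (not simplifiable)
  at LLLL: (z+x) (not simplifiable)
  at LLLR: (a*1) (SIMPLIFIABLE)
  at LLR: (2+b) (not simplifiable)
  at LR: (5*((b*b)*(x+y))) (not simplifiable)
  at LRR: ((b*b)*(x+y)) (not simplifiable)
  at LRRL: (b*b) (not simplifiable)
  at LRRR: (x+y) (not simplifiable)
  at R: (5+(z+9)) (not simplifiable)
  at RR: (z+9) (not simplifiable)
Found simplifiable subexpr at path LLLR: (a*1)
One SIMPLIFY step would give: (((((z+x)+a)+(2+b))*(5*((b*b)*(x+y))))+(5+(z+9)))
-> NOT in normal form.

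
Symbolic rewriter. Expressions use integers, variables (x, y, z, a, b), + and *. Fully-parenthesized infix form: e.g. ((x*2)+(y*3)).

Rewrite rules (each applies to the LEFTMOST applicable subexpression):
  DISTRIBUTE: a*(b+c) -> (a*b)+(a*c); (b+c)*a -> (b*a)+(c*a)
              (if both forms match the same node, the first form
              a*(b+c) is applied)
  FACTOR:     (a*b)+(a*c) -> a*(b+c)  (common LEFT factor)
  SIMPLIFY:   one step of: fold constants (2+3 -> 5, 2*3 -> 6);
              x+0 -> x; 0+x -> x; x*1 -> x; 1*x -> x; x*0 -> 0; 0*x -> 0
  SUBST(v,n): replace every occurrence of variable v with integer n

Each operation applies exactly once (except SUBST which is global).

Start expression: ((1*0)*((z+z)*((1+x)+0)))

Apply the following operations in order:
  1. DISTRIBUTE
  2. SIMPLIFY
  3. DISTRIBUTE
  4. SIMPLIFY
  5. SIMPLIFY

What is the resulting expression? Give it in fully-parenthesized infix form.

Start: ((1*0)*((z+z)*((1+x)+0)))
Apply DISTRIBUTE at R (target: ((z+z)*((1+x)+0))): ((1*0)*((z+z)*((1+x)+0))) -> ((1*0)*(((z+z)*(1+x))+((z+z)*0)))
Apply SIMPLIFY at L (target: (1*0)): ((1*0)*(((z+z)*(1+x))+((z+z)*0))) -> (0*(((z+z)*(1+x))+((z+z)*0)))
Apply DISTRIBUTE at root (target: (0*(((z+z)*(1+x))+((z+z)*0)))): (0*(((z+z)*(1+x))+((z+z)*0))) -> ((0*((z+z)*(1+x)))+(0*((z+z)*0)))
Apply SIMPLIFY at L (target: (0*((z+z)*(1+x)))): ((0*((z+z)*(1+x)))+(0*((z+z)*0))) -> (0+(0*((z+z)*0)))
Apply SIMPLIFY at root (target: (0+(0*((z+z)*0)))): (0+(0*((z+z)*0))) -> (0*((z+z)*0))

Answer: (0*((z+z)*0))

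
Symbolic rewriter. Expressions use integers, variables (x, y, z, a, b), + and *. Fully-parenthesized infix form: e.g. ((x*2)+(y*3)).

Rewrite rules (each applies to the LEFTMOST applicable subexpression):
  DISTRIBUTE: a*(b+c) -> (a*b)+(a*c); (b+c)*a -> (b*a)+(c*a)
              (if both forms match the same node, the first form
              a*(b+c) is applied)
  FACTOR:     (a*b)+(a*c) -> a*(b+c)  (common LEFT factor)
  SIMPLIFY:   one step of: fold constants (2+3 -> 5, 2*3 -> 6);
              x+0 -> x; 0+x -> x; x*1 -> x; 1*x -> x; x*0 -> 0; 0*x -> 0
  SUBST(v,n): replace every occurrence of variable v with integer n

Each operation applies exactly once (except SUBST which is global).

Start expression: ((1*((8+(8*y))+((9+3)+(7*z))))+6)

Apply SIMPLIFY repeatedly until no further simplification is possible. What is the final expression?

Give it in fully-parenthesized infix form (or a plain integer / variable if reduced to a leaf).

Answer: (((8+(8*y))+(12+(7*z)))+6)

Derivation:
Start: ((1*((8+(8*y))+((9+3)+(7*z))))+6)
Step 1: at L: (1*((8+(8*y))+((9+3)+(7*z)))) -> ((8+(8*y))+((9+3)+(7*z))); overall: ((1*((8+(8*y))+((9+3)+(7*z))))+6) -> (((8+(8*y))+((9+3)+(7*z)))+6)
Step 2: at LRL: (9+3) -> 12; overall: (((8+(8*y))+((9+3)+(7*z)))+6) -> (((8+(8*y))+(12+(7*z)))+6)
Fixed point: (((8+(8*y))+(12+(7*z)))+6)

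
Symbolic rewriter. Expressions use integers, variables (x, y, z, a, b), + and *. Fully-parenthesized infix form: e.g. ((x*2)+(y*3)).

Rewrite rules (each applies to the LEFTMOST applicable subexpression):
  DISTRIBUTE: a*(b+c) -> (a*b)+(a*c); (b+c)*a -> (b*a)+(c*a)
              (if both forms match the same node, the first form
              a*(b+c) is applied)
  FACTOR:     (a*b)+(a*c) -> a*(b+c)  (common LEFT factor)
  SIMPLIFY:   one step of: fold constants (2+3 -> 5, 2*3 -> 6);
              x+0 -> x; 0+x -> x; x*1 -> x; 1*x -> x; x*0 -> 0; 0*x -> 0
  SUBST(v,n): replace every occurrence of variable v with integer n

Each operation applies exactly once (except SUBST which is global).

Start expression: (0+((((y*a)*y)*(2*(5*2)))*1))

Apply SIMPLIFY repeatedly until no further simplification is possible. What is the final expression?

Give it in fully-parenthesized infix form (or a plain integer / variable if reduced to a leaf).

Start: (0+((((y*a)*y)*(2*(5*2)))*1))
Step 1: at root: (0+((((y*a)*y)*(2*(5*2)))*1)) -> ((((y*a)*y)*(2*(5*2)))*1); overall: (0+((((y*a)*y)*(2*(5*2)))*1)) -> ((((y*a)*y)*(2*(5*2)))*1)
Step 2: at root: ((((y*a)*y)*(2*(5*2)))*1) -> (((y*a)*y)*(2*(5*2))); overall: ((((y*a)*y)*(2*(5*2)))*1) -> (((y*a)*y)*(2*(5*2)))
Step 3: at RR: (5*2) -> 10; overall: (((y*a)*y)*(2*(5*2))) -> (((y*a)*y)*(2*10))
Step 4: at R: (2*10) -> 20; overall: (((y*a)*y)*(2*10)) -> (((y*a)*y)*20)
Fixed point: (((y*a)*y)*20)

Answer: (((y*a)*y)*20)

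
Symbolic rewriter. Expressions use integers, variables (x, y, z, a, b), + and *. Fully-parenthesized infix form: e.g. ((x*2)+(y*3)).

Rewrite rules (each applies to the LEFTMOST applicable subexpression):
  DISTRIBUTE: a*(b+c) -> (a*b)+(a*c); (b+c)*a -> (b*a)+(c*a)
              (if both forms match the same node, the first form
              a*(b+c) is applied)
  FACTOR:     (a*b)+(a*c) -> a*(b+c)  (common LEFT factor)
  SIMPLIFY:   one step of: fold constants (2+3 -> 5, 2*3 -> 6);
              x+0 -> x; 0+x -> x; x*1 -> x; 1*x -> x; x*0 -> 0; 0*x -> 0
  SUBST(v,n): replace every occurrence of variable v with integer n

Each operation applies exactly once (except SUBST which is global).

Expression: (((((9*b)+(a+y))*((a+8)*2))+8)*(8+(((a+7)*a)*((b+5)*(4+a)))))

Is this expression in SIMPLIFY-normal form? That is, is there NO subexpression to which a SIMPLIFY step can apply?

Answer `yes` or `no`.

Expression: (((((9*b)+(a+y))*((a+8)*2))+8)*(8+(((a+7)*a)*((b+5)*(4+a)))))
Scanning for simplifiable subexpressions (pre-order)...
  at root: (((((9*b)+(a+y))*((a+8)*2))+8)*(8+(((a+7)*a)*((b+5)*(4+a))))) (not simplifiable)
  at L: ((((9*b)+(a+y))*((a+8)*2))+8) (not simplifiable)
  at LL: (((9*b)+(a+y))*((a+8)*2)) (not simplifiable)
  at LLL: ((9*b)+(a+y)) (not simplifiable)
  at LLLL: (9*b) (not simplifiable)
  at LLLR: (a+y) (not simplifiable)
  at LLR: ((a+8)*2) (not simplifiable)
  at LLRL: (a+8) (not simplifiable)
  at R: (8+(((a+7)*a)*((b+5)*(4+a)))) (not simplifiable)
  at RR: (((a+7)*a)*((b+5)*(4+a))) (not simplifiable)
  at RRL: ((a+7)*a) (not simplifiable)
  at RRLL: (a+7) (not simplifiable)
  at RRR: ((b+5)*(4+a)) (not simplifiable)
  at RRRL: (b+5) (not simplifiable)
  at RRRR: (4+a) (not simplifiable)
Result: no simplifiable subexpression found -> normal form.

Answer: yes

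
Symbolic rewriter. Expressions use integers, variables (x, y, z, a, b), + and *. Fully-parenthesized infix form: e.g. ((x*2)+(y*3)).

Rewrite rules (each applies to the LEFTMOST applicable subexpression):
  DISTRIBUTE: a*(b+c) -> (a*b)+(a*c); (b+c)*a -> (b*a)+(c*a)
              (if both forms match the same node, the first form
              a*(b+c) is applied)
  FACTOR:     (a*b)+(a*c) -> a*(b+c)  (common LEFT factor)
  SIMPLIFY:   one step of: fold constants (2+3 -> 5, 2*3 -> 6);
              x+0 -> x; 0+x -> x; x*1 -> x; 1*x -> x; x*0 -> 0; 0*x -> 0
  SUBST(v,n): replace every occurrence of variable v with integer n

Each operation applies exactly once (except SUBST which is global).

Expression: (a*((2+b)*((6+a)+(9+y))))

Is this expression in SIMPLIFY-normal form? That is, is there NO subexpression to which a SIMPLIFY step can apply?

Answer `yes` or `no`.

Expression: (a*((2+b)*((6+a)+(9+y))))
Scanning for simplifiable subexpressions (pre-order)...
  at root: (a*((2+b)*((6+a)+(9+y)))) (not simplifiable)
  at R: ((2+b)*((6+a)+(9+y))) (not simplifiable)
  at RL: (2+b) (not simplifiable)
  at RR: ((6+a)+(9+y)) (not simplifiable)
  at RRL: (6+a) (not simplifiable)
  at RRR: (9+y) (not simplifiable)
Result: no simplifiable subexpression found -> normal form.

Answer: yes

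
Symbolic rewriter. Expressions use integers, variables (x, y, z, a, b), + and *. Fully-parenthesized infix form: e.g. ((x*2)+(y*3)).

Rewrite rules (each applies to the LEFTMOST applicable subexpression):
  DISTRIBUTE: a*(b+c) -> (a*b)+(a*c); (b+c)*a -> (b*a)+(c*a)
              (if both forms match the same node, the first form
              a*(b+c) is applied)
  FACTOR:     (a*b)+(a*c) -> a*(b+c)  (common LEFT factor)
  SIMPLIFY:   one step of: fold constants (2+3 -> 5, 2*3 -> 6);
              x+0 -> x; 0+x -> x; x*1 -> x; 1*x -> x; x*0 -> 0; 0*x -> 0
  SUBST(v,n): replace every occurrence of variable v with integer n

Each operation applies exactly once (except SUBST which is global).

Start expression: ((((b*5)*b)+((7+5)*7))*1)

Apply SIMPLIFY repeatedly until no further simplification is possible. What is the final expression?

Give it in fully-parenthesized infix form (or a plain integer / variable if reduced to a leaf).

Answer: (((b*5)*b)+84)

Derivation:
Start: ((((b*5)*b)+((7+5)*7))*1)
Step 1: at root: ((((b*5)*b)+((7+5)*7))*1) -> (((b*5)*b)+((7+5)*7)); overall: ((((b*5)*b)+((7+5)*7))*1) -> (((b*5)*b)+((7+5)*7))
Step 2: at RL: (7+5) -> 12; overall: (((b*5)*b)+((7+5)*7)) -> (((b*5)*b)+(12*7))
Step 3: at R: (12*7) -> 84; overall: (((b*5)*b)+(12*7)) -> (((b*5)*b)+84)
Fixed point: (((b*5)*b)+84)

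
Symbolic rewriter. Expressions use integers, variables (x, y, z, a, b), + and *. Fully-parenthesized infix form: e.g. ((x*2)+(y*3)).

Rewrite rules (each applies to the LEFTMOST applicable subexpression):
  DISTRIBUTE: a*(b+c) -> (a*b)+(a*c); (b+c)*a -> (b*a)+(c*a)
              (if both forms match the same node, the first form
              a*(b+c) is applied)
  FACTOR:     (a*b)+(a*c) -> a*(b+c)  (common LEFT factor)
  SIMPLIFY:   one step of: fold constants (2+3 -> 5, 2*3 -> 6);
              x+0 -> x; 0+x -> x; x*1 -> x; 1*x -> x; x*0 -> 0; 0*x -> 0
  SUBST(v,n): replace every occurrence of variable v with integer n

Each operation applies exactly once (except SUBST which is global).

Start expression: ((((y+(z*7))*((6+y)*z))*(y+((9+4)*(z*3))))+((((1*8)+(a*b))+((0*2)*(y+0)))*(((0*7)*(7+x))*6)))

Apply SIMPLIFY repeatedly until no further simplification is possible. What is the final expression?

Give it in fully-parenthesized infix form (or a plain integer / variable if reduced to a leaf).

Answer: (((y+(z*7))*((6+y)*z))*(y+(13*(z*3))))

Derivation:
Start: ((((y+(z*7))*((6+y)*z))*(y+((9+4)*(z*3))))+((((1*8)+(a*b))+((0*2)*(y+0)))*(((0*7)*(7+x))*6)))
Step 1: at LRRL: (9+4) -> 13; overall: ((((y+(z*7))*((6+y)*z))*(y+((9+4)*(z*3))))+((((1*8)+(a*b))+((0*2)*(y+0)))*(((0*7)*(7+x))*6))) -> ((((y+(z*7))*((6+y)*z))*(y+(13*(z*3))))+((((1*8)+(a*b))+((0*2)*(y+0)))*(((0*7)*(7+x))*6)))
Step 2: at RLLL: (1*8) -> 8; overall: ((((y+(z*7))*((6+y)*z))*(y+(13*(z*3))))+((((1*8)+(a*b))+((0*2)*(y+0)))*(((0*7)*(7+x))*6))) -> ((((y+(z*7))*((6+y)*z))*(y+(13*(z*3))))+(((8+(a*b))+((0*2)*(y+0)))*(((0*7)*(7+x))*6)))
Step 3: at RLRL: (0*2) -> 0; overall: ((((y+(z*7))*((6+y)*z))*(y+(13*(z*3))))+(((8+(a*b))+((0*2)*(y+0)))*(((0*7)*(7+x))*6))) -> ((((y+(z*7))*((6+y)*z))*(y+(13*(z*3))))+(((8+(a*b))+(0*(y+0)))*(((0*7)*(7+x))*6)))
Step 4: at RLR: (0*(y+0)) -> 0; overall: ((((y+(z*7))*((6+y)*z))*(y+(13*(z*3))))+(((8+(a*b))+(0*(y+0)))*(((0*7)*(7+x))*6))) -> ((((y+(z*7))*((6+y)*z))*(y+(13*(z*3))))+(((8+(a*b))+0)*(((0*7)*(7+x))*6)))
Step 5: at RL: ((8+(a*b))+0) -> (8+(a*b)); overall: ((((y+(z*7))*((6+y)*z))*(y+(13*(z*3))))+(((8+(a*b))+0)*(((0*7)*(7+x))*6))) -> ((((y+(z*7))*((6+y)*z))*(y+(13*(z*3))))+((8+(a*b))*(((0*7)*(7+x))*6)))
Step 6: at RRLL: (0*7) -> 0; overall: ((((y+(z*7))*((6+y)*z))*(y+(13*(z*3))))+((8+(a*b))*(((0*7)*(7+x))*6))) -> ((((y+(z*7))*((6+y)*z))*(y+(13*(z*3))))+((8+(a*b))*((0*(7+x))*6)))
Step 7: at RRL: (0*(7+x)) -> 0; overall: ((((y+(z*7))*((6+y)*z))*(y+(13*(z*3))))+((8+(a*b))*((0*(7+x))*6))) -> ((((y+(z*7))*((6+y)*z))*(y+(13*(z*3))))+((8+(a*b))*(0*6)))
Step 8: at RR: (0*6) -> 0; overall: ((((y+(z*7))*((6+y)*z))*(y+(13*(z*3))))+((8+(a*b))*(0*6))) -> ((((y+(z*7))*((6+y)*z))*(y+(13*(z*3))))+((8+(a*b))*0))
Step 9: at R: ((8+(a*b))*0) -> 0; overall: ((((y+(z*7))*((6+y)*z))*(y+(13*(z*3))))+((8+(a*b))*0)) -> ((((y+(z*7))*((6+y)*z))*(y+(13*(z*3))))+0)
Step 10: at root: ((((y+(z*7))*((6+y)*z))*(y+(13*(z*3))))+0) -> (((y+(z*7))*((6+y)*z))*(y+(13*(z*3)))); overall: ((((y+(z*7))*((6+y)*z))*(y+(13*(z*3))))+0) -> (((y+(z*7))*((6+y)*z))*(y+(13*(z*3))))
Fixed point: (((y+(z*7))*((6+y)*z))*(y+(13*(z*3))))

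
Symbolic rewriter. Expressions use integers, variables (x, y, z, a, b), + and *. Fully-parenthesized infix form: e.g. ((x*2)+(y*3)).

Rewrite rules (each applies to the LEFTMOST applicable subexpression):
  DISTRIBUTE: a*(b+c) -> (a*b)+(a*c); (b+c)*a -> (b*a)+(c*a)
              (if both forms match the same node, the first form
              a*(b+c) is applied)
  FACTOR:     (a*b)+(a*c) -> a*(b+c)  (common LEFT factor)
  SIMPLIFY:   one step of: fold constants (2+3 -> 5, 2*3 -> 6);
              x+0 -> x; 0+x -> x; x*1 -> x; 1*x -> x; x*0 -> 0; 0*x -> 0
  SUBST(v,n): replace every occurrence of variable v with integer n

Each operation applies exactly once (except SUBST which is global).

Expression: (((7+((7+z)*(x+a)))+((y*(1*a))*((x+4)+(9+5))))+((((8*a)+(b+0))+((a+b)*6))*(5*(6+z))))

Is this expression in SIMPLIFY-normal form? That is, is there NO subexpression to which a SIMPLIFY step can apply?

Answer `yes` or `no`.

Answer: no

Derivation:
Expression: (((7+((7+z)*(x+a)))+((y*(1*a))*((x+4)+(9+5))))+((((8*a)+(b+0))+((a+b)*6))*(5*(6+z))))
Scanning for simplifiable subexpressions (pre-order)...
  at root: (((7+((7+z)*(x+a)))+((y*(1*a))*((x+4)+(9+5))))+((((8*a)+(b+0))+((a+b)*6))*(5*(6+z)))) (not simplifiable)
  at L: ((7+((7+z)*(x+a)))+((y*(1*a))*((x+4)+(9+5)))) (not simplifiable)
  at LL: (7+((7+z)*(x+a))) (not simplifiable)
  at LLR: ((7+z)*(x+a)) (not simplifiable)
  at LLRL: (7+z) (not simplifiable)
  at LLRR: (x+a) (not simplifiable)
  at LR: ((y*(1*a))*((x+4)+(9+5))) (not simplifiable)
  at LRL: (y*(1*a)) (not simplifiable)
  at LRLR: (1*a) (SIMPLIFIABLE)
  at LRR: ((x+4)+(9+5)) (not simplifiable)
  at LRRL: (x+4) (not simplifiable)
  at LRRR: (9+5) (SIMPLIFIABLE)
  at R: ((((8*a)+(b+0))+((a+b)*6))*(5*(6+z))) (not simplifiable)
  at RL: (((8*a)+(b+0))+((a+b)*6)) (not simplifiable)
  at RLL: ((8*a)+(b+0)) (not simplifiable)
  at RLLL: (8*a) (not simplifiable)
  at RLLR: (b+0) (SIMPLIFIABLE)
  at RLR: ((a+b)*6) (not simplifiable)
  at RLRL: (a+b) (not simplifiable)
  at RR: (5*(6+z)) (not simplifiable)
  at RRR: (6+z) (not simplifiable)
Found simplifiable subexpr at path LRLR: (1*a)
One SIMPLIFY step would give: (((7+((7+z)*(x+a)))+((y*a)*((x+4)+(9+5))))+((((8*a)+(b+0))+((a+b)*6))*(5*(6+z))))
-> NOT in normal form.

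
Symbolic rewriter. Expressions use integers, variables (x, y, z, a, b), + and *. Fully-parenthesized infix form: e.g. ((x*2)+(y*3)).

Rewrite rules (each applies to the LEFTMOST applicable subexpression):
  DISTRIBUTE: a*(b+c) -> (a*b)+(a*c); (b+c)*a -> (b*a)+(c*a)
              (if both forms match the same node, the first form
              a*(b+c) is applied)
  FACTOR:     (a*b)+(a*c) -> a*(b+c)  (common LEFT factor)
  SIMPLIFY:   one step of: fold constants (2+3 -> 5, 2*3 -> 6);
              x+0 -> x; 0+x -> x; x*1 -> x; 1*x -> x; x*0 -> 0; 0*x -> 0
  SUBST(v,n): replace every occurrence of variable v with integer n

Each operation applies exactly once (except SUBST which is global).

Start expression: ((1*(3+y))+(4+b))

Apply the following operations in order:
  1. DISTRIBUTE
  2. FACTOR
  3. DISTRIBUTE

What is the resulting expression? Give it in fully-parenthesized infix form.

Start: ((1*(3+y))+(4+b))
Apply DISTRIBUTE at L (target: (1*(3+y))): ((1*(3+y))+(4+b)) -> (((1*3)+(1*y))+(4+b))
Apply FACTOR at L (target: ((1*3)+(1*y))): (((1*3)+(1*y))+(4+b)) -> ((1*(3+y))+(4+b))
Apply DISTRIBUTE at L (target: (1*(3+y))): ((1*(3+y))+(4+b)) -> (((1*3)+(1*y))+(4+b))

Answer: (((1*3)+(1*y))+(4+b))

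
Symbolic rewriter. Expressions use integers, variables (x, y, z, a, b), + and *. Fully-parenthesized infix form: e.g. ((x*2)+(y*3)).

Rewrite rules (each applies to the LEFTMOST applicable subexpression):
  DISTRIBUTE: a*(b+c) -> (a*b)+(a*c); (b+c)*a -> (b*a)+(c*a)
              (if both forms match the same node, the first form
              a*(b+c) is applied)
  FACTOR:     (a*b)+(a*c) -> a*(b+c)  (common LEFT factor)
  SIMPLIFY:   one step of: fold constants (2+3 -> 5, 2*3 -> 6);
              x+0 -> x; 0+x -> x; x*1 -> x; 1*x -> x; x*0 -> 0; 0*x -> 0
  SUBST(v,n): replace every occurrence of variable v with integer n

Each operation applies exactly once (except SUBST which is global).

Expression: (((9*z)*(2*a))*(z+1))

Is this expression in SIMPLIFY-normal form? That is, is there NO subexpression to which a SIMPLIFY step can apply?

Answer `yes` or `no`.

Expression: (((9*z)*(2*a))*(z+1))
Scanning for simplifiable subexpressions (pre-order)...
  at root: (((9*z)*(2*a))*(z+1)) (not simplifiable)
  at L: ((9*z)*(2*a)) (not simplifiable)
  at LL: (9*z) (not simplifiable)
  at LR: (2*a) (not simplifiable)
  at R: (z+1) (not simplifiable)
Result: no simplifiable subexpression found -> normal form.

Answer: yes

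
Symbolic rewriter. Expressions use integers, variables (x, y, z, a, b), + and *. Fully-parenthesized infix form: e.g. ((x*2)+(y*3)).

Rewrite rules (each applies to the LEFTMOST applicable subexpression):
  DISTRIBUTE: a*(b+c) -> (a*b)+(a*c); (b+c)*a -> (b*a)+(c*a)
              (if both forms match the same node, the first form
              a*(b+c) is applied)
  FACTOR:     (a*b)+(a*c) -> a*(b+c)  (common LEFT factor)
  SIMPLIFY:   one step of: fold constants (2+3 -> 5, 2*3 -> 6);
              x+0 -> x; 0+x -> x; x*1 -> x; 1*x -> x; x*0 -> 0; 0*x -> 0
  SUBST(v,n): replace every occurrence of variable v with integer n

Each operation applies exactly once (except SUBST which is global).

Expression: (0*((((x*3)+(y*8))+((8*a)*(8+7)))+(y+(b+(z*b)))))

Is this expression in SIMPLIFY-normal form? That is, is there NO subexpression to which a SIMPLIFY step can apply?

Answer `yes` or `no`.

Expression: (0*((((x*3)+(y*8))+((8*a)*(8+7)))+(y+(b+(z*b)))))
Scanning for simplifiable subexpressions (pre-order)...
  at root: (0*((((x*3)+(y*8))+((8*a)*(8+7)))+(y+(b+(z*b))))) (SIMPLIFIABLE)
  at R: ((((x*3)+(y*8))+((8*a)*(8+7)))+(y+(b+(z*b)))) (not simplifiable)
  at RL: (((x*3)+(y*8))+((8*a)*(8+7))) (not simplifiable)
  at RLL: ((x*3)+(y*8)) (not simplifiable)
  at RLLL: (x*3) (not simplifiable)
  at RLLR: (y*8) (not simplifiable)
  at RLR: ((8*a)*(8+7)) (not simplifiable)
  at RLRL: (8*a) (not simplifiable)
  at RLRR: (8+7) (SIMPLIFIABLE)
  at RR: (y+(b+(z*b))) (not simplifiable)
  at RRR: (b+(z*b)) (not simplifiable)
  at RRRR: (z*b) (not simplifiable)
Found simplifiable subexpr at path root: (0*((((x*3)+(y*8))+((8*a)*(8+7)))+(y+(b+(z*b)))))
One SIMPLIFY step would give: 0
-> NOT in normal form.

Answer: no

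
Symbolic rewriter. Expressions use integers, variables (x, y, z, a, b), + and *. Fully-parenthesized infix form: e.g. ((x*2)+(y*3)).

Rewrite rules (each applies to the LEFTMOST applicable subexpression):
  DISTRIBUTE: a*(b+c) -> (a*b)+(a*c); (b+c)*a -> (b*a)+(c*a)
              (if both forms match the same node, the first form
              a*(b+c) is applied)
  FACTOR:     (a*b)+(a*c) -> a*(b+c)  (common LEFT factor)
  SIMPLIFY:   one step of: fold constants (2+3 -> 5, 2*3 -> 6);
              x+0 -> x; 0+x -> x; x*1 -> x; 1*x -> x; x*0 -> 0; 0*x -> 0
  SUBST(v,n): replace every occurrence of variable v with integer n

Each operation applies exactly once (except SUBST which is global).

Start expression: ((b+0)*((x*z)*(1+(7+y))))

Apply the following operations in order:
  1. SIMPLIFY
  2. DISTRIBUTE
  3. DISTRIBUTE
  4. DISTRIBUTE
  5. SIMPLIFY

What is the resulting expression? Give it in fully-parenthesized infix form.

Answer: ((b*(x*z))+(b*(((x*z)*7)+((x*z)*y))))

Derivation:
Start: ((b+0)*((x*z)*(1+(7+y))))
Apply SIMPLIFY at L (target: (b+0)): ((b+0)*((x*z)*(1+(7+y)))) -> (b*((x*z)*(1+(7+y))))
Apply DISTRIBUTE at R (target: ((x*z)*(1+(7+y)))): (b*((x*z)*(1+(7+y)))) -> (b*(((x*z)*1)+((x*z)*(7+y))))
Apply DISTRIBUTE at root (target: (b*(((x*z)*1)+((x*z)*(7+y))))): (b*(((x*z)*1)+((x*z)*(7+y)))) -> ((b*((x*z)*1))+(b*((x*z)*(7+y))))
Apply DISTRIBUTE at RR (target: ((x*z)*(7+y))): ((b*((x*z)*1))+(b*((x*z)*(7+y)))) -> ((b*((x*z)*1))+(b*(((x*z)*7)+((x*z)*y))))
Apply SIMPLIFY at LR (target: ((x*z)*1)): ((b*((x*z)*1))+(b*(((x*z)*7)+((x*z)*y)))) -> ((b*(x*z))+(b*(((x*z)*7)+((x*z)*y))))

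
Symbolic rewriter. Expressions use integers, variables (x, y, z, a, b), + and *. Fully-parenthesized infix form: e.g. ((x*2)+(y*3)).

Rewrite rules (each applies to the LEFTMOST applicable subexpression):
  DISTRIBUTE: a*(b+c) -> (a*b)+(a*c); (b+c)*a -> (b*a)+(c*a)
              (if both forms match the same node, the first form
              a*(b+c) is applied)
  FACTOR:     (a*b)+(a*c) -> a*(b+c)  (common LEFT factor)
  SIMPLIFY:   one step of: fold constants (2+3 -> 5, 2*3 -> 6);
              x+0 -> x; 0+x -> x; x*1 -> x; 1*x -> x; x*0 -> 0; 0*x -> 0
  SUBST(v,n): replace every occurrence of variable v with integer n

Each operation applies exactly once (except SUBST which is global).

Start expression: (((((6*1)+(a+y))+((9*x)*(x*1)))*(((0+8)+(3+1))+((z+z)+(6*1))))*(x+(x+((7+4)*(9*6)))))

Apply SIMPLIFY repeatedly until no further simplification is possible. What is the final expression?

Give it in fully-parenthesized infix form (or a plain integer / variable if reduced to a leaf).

Start: (((((6*1)+(a+y))+((9*x)*(x*1)))*(((0+8)+(3+1))+((z+z)+(6*1))))*(x+(x+((7+4)*(9*6)))))
Step 1: at LLLL: (6*1) -> 6; overall: (((((6*1)+(a+y))+((9*x)*(x*1)))*(((0+8)+(3+1))+((z+z)+(6*1))))*(x+(x+((7+4)*(9*6))))) -> ((((6+(a+y))+((9*x)*(x*1)))*(((0+8)+(3+1))+((z+z)+(6*1))))*(x+(x+((7+4)*(9*6)))))
Step 2: at LLRR: (x*1) -> x; overall: ((((6+(a+y))+((9*x)*(x*1)))*(((0+8)+(3+1))+((z+z)+(6*1))))*(x+(x+((7+4)*(9*6))))) -> ((((6+(a+y))+((9*x)*x))*(((0+8)+(3+1))+((z+z)+(6*1))))*(x+(x+((7+4)*(9*6)))))
Step 3: at LRLL: (0+8) -> 8; overall: ((((6+(a+y))+((9*x)*x))*(((0+8)+(3+1))+((z+z)+(6*1))))*(x+(x+((7+4)*(9*6))))) -> ((((6+(a+y))+((9*x)*x))*((8+(3+1))+((z+z)+(6*1))))*(x+(x+((7+4)*(9*6)))))
Step 4: at LRLR: (3+1) -> 4; overall: ((((6+(a+y))+((9*x)*x))*((8+(3+1))+((z+z)+(6*1))))*(x+(x+((7+4)*(9*6))))) -> ((((6+(a+y))+((9*x)*x))*((8+4)+((z+z)+(6*1))))*(x+(x+((7+4)*(9*6)))))
Step 5: at LRL: (8+4) -> 12; overall: ((((6+(a+y))+((9*x)*x))*((8+4)+((z+z)+(6*1))))*(x+(x+((7+4)*(9*6))))) -> ((((6+(a+y))+((9*x)*x))*(12+((z+z)+(6*1))))*(x+(x+((7+4)*(9*6)))))
Step 6: at LRRR: (6*1) -> 6; overall: ((((6+(a+y))+((9*x)*x))*(12+((z+z)+(6*1))))*(x+(x+((7+4)*(9*6))))) -> ((((6+(a+y))+((9*x)*x))*(12+((z+z)+6)))*(x+(x+((7+4)*(9*6)))))
Step 7: at RRRL: (7+4) -> 11; overall: ((((6+(a+y))+((9*x)*x))*(12+((z+z)+6)))*(x+(x+((7+4)*(9*6))))) -> ((((6+(a+y))+((9*x)*x))*(12+((z+z)+6)))*(x+(x+(11*(9*6)))))
Step 8: at RRRR: (9*6) -> 54; overall: ((((6+(a+y))+((9*x)*x))*(12+((z+z)+6)))*(x+(x+(11*(9*6))))) -> ((((6+(a+y))+((9*x)*x))*(12+((z+z)+6)))*(x+(x+(11*54))))
Step 9: at RRR: (11*54) -> 594; overall: ((((6+(a+y))+((9*x)*x))*(12+((z+z)+6)))*(x+(x+(11*54)))) -> ((((6+(a+y))+((9*x)*x))*(12+((z+z)+6)))*(x+(x+594)))
Fixed point: ((((6+(a+y))+((9*x)*x))*(12+((z+z)+6)))*(x+(x+594)))

Answer: ((((6+(a+y))+((9*x)*x))*(12+((z+z)+6)))*(x+(x+594)))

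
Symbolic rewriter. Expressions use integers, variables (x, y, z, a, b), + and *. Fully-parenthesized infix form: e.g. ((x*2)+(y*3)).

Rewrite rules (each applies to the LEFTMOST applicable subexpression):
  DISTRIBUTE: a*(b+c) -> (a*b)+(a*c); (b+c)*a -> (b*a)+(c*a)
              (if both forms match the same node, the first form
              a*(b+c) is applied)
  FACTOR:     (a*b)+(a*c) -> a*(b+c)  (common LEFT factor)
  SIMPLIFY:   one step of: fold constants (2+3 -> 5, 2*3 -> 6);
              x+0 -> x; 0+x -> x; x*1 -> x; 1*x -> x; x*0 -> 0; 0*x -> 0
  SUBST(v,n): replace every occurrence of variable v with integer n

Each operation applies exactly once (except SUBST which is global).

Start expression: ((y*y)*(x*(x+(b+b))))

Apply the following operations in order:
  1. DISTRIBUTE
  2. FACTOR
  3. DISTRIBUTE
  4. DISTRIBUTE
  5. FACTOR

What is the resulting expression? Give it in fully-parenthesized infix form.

Answer: ((y*y)*((x*x)+(x*(b+b))))

Derivation:
Start: ((y*y)*(x*(x+(b+b))))
Apply DISTRIBUTE at R (target: (x*(x+(b+b)))): ((y*y)*(x*(x+(b+b)))) -> ((y*y)*((x*x)+(x*(b+b))))
Apply FACTOR at R (target: ((x*x)+(x*(b+b)))): ((y*y)*((x*x)+(x*(b+b)))) -> ((y*y)*(x*(x+(b+b))))
Apply DISTRIBUTE at R (target: (x*(x+(b+b)))): ((y*y)*(x*(x+(b+b)))) -> ((y*y)*((x*x)+(x*(b+b))))
Apply DISTRIBUTE at root (target: ((y*y)*((x*x)+(x*(b+b))))): ((y*y)*((x*x)+(x*(b+b)))) -> (((y*y)*(x*x))+((y*y)*(x*(b+b))))
Apply FACTOR at root (target: (((y*y)*(x*x))+((y*y)*(x*(b+b))))): (((y*y)*(x*x))+((y*y)*(x*(b+b)))) -> ((y*y)*((x*x)+(x*(b+b))))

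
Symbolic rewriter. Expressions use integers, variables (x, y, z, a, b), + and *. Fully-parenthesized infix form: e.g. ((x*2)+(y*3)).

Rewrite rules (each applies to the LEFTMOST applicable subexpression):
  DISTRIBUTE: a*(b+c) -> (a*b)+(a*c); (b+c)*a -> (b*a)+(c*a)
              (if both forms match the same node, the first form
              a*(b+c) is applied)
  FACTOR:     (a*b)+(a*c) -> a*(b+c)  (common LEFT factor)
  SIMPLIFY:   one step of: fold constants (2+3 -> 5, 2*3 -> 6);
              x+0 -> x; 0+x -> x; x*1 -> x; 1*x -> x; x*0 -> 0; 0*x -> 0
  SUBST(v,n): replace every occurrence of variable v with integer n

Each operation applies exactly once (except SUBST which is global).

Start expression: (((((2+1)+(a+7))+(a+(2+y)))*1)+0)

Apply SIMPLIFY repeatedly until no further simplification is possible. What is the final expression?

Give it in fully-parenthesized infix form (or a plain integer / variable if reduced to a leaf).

Answer: ((3+(a+7))+(a+(2+y)))

Derivation:
Start: (((((2+1)+(a+7))+(a+(2+y)))*1)+0)
Step 1: at root: (((((2+1)+(a+7))+(a+(2+y)))*1)+0) -> ((((2+1)+(a+7))+(a+(2+y)))*1); overall: (((((2+1)+(a+7))+(a+(2+y)))*1)+0) -> ((((2+1)+(a+7))+(a+(2+y)))*1)
Step 2: at root: ((((2+1)+(a+7))+(a+(2+y)))*1) -> (((2+1)+(a+7))+(a+(2+y))); overall: ((((2+1)+(a+7))+(a+(2+y)))*1) -> (((2+1)+(a+7))+(a+(2+y)))
Step 3: at LL: (2+1) -> 3; overall: (((2+1)+(a+7))+(a+(2+y))) -> ((3+(a+7))+(a+(2+y)))
Fixed point: ((3+(a+7))+(a+(2+y)))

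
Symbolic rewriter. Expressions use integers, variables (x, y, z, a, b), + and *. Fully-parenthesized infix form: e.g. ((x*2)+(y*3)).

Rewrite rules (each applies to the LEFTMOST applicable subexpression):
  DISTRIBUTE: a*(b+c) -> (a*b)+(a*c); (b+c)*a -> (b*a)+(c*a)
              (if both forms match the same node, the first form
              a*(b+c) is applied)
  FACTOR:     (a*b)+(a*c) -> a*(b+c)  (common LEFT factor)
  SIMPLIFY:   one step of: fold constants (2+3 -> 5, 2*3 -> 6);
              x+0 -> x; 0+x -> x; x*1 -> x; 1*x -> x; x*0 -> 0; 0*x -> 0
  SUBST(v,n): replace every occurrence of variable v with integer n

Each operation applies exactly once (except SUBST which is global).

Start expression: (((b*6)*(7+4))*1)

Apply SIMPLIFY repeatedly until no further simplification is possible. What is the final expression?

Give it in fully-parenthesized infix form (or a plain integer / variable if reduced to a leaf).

Start: (((b*6)*(7+4))*1)
Step 1: at root: (((b*6)*(7+4))*1) -> ((b*6)*(7+4)); overall: (((b*6)*(7+4))*1) -> ((b*6)*(7+4))
Step 2: at R: (7+4) -> 11; overall: ((b*6)*(7+4)) -> ((b*6)*11)
Fixed point: ((b*6)*11)

Answer: ((b*6)*11)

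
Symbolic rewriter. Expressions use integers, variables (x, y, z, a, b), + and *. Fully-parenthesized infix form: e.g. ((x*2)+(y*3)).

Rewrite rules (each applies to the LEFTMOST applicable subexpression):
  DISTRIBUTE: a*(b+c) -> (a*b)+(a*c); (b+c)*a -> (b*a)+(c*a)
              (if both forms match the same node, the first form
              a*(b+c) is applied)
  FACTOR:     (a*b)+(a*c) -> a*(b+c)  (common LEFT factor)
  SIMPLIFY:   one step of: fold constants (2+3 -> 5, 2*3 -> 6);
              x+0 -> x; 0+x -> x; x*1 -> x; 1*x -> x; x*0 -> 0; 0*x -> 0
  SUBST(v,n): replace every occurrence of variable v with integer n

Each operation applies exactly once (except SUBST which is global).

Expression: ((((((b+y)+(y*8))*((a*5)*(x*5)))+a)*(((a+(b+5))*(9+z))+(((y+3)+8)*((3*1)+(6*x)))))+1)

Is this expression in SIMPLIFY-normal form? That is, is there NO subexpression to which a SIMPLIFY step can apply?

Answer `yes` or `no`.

Expression: ((((((b+y)+(y*8))*((a*5)*(x*5)))+a)*(((a+(b+5))*(9+z))+(((y+3)+8)*((3*1)+(6*x)))))+1)
Scanning for simplifiable subexpressions (pre-order)...
  at root: ((((((b+y)+(y*8))*((a*5)*(x*5)))+a)*(((a+(b+5))*(9+z))+(((y+3)+8)*((3*1)+(6*x)))))+1) (not simplifiable)
  at L: (((((b+y)+(y*8))*((a*5)*(x*5)))+a)*(((a+(b+5))*(9+z))+(((y+3)+8)*((3*1)+(6*x))))) (not simplifiable)
  at LL: ((((b+y)+(y*8))*((a*5)*(x*5)))+a) (not simplifiable)
  at LLL: (((b+y)+(y*8))*((a*5)*(x*5))) (not simplifiable)
  at LLLL: ((b+y)+(y*8)) (not simplifiable)
  at LLLLL: (b+y) (not simplifiable)
  at LLLLR: (y*8) (not simplifiable)
  at LLLR: ((a*5)*(x*5)) (not simplifiable)
  at LLLRL: (a*5) (not simplifiable)
  at LLLRR: (x*5) (not simplifiable)
  at LR: (((a+(b+5))*(9+z))+(((y+3)+8)*((3*1)+(6*x)))) (not simplifiable)
  at LRL: ((a+(b+5))*(9+z)) (not simplifiable)
  at LRLL: (a+(b+5)) (not simplifiable)
  at LRLLR: (b+5) (not simplifiable)
  at LRLR: (9+z) (not simplifiable)
  at LRR: (((y+3)+8)*((3*1)+(6*x))) (not simplifiable)
  at LRRL: ((y+3)+8) (not simplifiable)
  at LRRLL: (y+3) (not simplifiable)
  at LRRR: ((3*1)+(6*x)) (not simplifiable)
  at LRRRL: (3*1) (SIMPLIFIABLE)
  at LRRRR: (6*x) (not simplifiable)
Found simplifiable subexpr at path LRRRL: (3*1)
One SIMPLIFY step would give: ((((((b+y)+(y*8))*((a*5)*(x*5)))+a)*(((a+(b+5))*(9+z))+(((y+3)+8)*(3+(6*x)))))+1)
-> NOT in normal form.

Answer: no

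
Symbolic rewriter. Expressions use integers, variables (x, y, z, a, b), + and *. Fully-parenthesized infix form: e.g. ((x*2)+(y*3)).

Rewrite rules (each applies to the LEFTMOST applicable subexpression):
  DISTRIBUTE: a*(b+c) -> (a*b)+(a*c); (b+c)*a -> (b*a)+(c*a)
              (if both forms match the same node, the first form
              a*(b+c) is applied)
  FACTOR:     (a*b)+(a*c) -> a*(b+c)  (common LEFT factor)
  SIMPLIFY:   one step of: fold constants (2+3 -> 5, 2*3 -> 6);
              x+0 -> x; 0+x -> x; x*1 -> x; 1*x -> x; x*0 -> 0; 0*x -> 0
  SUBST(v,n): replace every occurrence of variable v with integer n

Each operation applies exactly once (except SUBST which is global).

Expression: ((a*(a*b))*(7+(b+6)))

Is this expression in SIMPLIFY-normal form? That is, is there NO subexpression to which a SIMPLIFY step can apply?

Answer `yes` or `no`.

Expression: ((a*(a*b))*(7+(b+6)))
Scanning for simplifiable subexpressions (pre-order)...
  at root: ((a*(a*b))*(7+(b+6))) (not simplifiable)
  at L: (a*(a*b)) (not simplifiable)
  at LR: (a*b) (not simplifiable)
  at R: (7+(b+6)) (not simplifiable)
  at RR: (b+6) (not simplifiable)
Result: no simplifiable subexpression found -> normal form.

Answer: yes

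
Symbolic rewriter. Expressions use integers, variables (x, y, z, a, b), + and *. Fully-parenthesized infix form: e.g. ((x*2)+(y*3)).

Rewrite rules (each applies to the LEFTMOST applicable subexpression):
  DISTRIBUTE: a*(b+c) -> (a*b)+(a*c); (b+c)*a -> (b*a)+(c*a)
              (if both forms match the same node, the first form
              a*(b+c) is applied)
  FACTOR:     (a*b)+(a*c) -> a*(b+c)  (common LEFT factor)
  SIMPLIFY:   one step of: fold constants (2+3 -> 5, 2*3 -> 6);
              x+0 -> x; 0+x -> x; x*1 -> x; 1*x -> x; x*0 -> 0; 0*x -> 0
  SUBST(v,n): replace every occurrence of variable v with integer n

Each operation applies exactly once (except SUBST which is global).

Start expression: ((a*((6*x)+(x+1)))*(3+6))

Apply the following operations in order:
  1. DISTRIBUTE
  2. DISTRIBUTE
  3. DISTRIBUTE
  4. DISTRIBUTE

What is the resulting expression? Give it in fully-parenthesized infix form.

Start: ((a*((6*x)+(x+1)))*(3+6))
Apply DISTRIBUTE at root (target: ((a*((6*x)+(x+1)))*(3+6))): ((a*((6*x)+(x+1)))*(3+6)) -> (((a*((6*x)+(x+1)))*3)+((a*((6*x)+(x+1)))*6))
Apply DISTRIBUTE at LL (target: (a*((6*x)+(x+1)))): (((a*((6*x)+(x+1)))*3)+((a*((6*x)+(x+1)))*6)) -> ((((a*(6*x))+(a*(x+1)))*3)+((a*((6*x)+(x+1)))*6))
Apply DISTRIBUTE at L (target: (((a*(6*x))+(a*(x+1)))*3)): ((((a*(6*x))+(a*(x+1)))*3)+((a*((6*x)+(x+1)))*6)) -> ((((a*(6*x))*3)+((a*(x+1))*3))+((a*((6*x)+(x+1)))*6))
Apply DISTRIBUTE at LRL (target: (a*(x+1))): ((((a*(6*x))*3)+((a*(x+1))*3))+((a*((6*x)+(x+1)))*6)) -> ((((a*(6*x))*3)+(((a*x)+(a*1))*3))+((a*((6*x)+(x+1)))*6))

Answer: ((((a*(6*x))*3)+(((a*x)+(a*1))*3))+((a*((6*x)+(x+1)))*6))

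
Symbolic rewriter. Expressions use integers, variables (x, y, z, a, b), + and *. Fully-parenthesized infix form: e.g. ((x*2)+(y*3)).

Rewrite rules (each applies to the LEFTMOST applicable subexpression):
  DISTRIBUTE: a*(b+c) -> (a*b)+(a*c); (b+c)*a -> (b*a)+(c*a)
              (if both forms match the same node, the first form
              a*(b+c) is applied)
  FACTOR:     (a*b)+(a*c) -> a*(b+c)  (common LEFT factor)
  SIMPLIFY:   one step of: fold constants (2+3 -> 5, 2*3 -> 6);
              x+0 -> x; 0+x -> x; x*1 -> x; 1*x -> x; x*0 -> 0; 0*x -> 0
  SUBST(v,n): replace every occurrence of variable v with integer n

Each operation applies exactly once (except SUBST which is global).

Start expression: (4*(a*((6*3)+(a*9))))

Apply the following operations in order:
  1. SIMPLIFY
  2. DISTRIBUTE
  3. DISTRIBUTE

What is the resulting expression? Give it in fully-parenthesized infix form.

Start: (4*(a*((6*3)+(a*9))))
Apply SIMPLIFY at RRL (target: (6*3)): (4*(a*((6*3)+(a*9)))) -> (4*(a*(18+(a*9))))
Apply DISTRIBUTE at R (target: (a*(18+(a*9)))): (4*(a*(18+(a*9)))) -> (4*((a*18)+(a*(a*9))))
Apply DISTRIBUTE at root (target: (4*((a*18)+(a*(a*9))))): (4*((a*18)+(a*(a*9)))) -> ((4*(a*18))+(4*(a*(a*9))))

Answer: ((4*(a*18))+(4*(a*(a*9))))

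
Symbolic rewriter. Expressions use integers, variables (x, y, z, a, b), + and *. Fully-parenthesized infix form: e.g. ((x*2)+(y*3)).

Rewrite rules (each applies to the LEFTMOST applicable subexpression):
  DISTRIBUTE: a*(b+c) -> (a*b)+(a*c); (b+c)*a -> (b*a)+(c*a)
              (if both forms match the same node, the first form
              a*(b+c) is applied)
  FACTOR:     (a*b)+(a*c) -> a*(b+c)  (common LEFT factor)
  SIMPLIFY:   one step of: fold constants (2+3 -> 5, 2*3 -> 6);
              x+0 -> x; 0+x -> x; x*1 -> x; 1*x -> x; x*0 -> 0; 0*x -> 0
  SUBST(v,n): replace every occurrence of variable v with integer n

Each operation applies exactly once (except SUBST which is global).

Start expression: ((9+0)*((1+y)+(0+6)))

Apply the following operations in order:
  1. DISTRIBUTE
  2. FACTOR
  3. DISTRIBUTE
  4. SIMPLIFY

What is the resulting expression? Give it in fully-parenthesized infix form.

Answer: ((9*(1+y))+((9+0)*(0+6)))

Derivation:
Start: ((9+0)*((1+y)+(0+6)))
Apply DISTRIBUTE at root (target: ((9+0)*((1+y)+(0+6)))): ((9+0)*((1+y)+(0+6))) -> (((9+0)*(1+y))+((9+0)*(0+6)))
Apply FACTOR at root (target: (((9+0)*(1+y))+((9+0)*(0+6)))): (((9+0)*(1+y))+((9+0)*(0+6))) -> ((9+0)*((1+y)+(0+6)))
Apply DISTRIBUTE at root (target: ((9+0)*((1+y)+(0+6)))): ((9+0)*((1+y)+(0+6))) -> (((9+0)*(1+y))+((9+0)*(0+6)))
Apply SIMPLIFY at LL (target: (9+0)): (((9+0)*(1+y))+((9+0)*(0+6))) -> ((9*(1+y))+((9+0)*(0+6)))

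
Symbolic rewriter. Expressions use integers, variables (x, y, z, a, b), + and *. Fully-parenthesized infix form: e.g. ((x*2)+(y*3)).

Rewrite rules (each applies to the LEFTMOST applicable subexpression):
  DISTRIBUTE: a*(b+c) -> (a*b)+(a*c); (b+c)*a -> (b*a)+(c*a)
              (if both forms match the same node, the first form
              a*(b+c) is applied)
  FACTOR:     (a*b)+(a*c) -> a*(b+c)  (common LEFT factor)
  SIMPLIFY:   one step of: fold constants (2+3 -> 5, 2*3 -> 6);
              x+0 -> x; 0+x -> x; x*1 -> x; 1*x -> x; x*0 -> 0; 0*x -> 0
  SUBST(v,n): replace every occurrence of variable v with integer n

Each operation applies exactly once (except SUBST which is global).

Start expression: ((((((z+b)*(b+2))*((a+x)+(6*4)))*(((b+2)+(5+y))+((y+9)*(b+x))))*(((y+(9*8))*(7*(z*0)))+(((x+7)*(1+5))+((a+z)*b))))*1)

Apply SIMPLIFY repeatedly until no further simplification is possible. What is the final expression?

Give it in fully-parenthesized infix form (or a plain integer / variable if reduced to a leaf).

Answer: (((((z+b)*(b+2))*((a+x)+24))*(((b+2)+(5+y))+((y+9)*(b+x))))*(((x+7)*6)+((a+z)*b)))

Derivation:
Start: ((((((z+b)*(b+2))*((a+x)+(6*4)))*(((b+2)+(5+y))+((y+9)*(b+x))))*(((y+(9*8))*(7*(z*0)))+(((x+7)*(1+5))+((a+z)*b))))*1)
Step 1: at root: ((((((z+b)*(b+2))*((a+x)+(6*4)))*(((b+2)+(5+y))+((y+9)*(b+x))))*(((y+(9*8))*(7*(z*0)))+(((x+7)*(1+5))+((a+z)*b))))*1) -> (((((z+b)*(b+2))*((a+x)+(6*4)))*(((b+2)+(5+y))+((y+9)*(b+x))))*(((y+(9*8))*(7*(z*0)))+(((x+7)*(1+5))+((a+z)*b)))); overall: ((((((z+b)*(b+2))*((a+x)+(6*4)))*(((b+2)+(5+y))+((y+9)*(b+x))))*(((y+(9*8))*(7*(z*0)))+(((x+7)*(1+5))+((a+z)*b))))*1) -> (((((z+b)*(b+2))*((a+x)+(6*4)))*(((b+2)+(5+y))+((y+9)*(b+x))))*(((y+(9*8))*(7*(z*0)))+(((x+7)*(1+5))+((a+z)*b))))
Step 2: at LLRR: (6*4) -> 24; overall: (((((z+b)*(b+2))*((a+x)+(6*4)))*(((b+2)+(5+y))+((y+9)*(b+x))))*(((y+(9*8))*(7*(z*0)))+(((x+7)*(1+5))+((a+z)*b)))) -> (((((z+b)*(b+2))*((a+x)+24))*(((b+2)+(5+y))+((y+9)*(b+x))))*(((y+(9*8))*(7*(z*0)))+(((x+7)*(1+5))+((a+z)*b))))
Step 3: at RLLR: (9*8) -> 72; overall: (((((z+b)*(b+2))*((a+x)+24))*(((b+2)+(5+y))+((y+9)*(b+x))))*(((y+(9*8))*(7*(z*0)))+(((x+7)*(1+5))+((a+z)*b)))) -> (((((z+b)*(b+2))*((a+x)+24))*(((b+2)+(5+y))+((y+9)*(b+x))))*(((y+72)*(7*(z*0)))+(((x+7)*(1+5))+((a+z)*b))))
Step 4: at RLRR: (z*0) -> 0; overall: (((((z+b)*(b+2))*((a+x)+24))*(((b+2)+(5+y))+((y+9)*(b+x))))*(((y+72)*(7*(z*0)))+(((x+7)*(1+5))+((a+z)*b)))) -> (((((z+b)*(b+2))*((a+x)+24))*(((b+2)+(5+y))+((y+9)*(b+x))))*(((y+72)*(7*0))+(((x+7)*(1+5))+((a+z)*b))))
Step 5: at RLR: (7*0) -> 0; overall: (((((z+b)*(b+2))*((a+x)+24))*(((b+2)+(5+y))+((y+9)*(b+x))))*(((y+72)*(7*0))+(((x+7)*(1+5))+((a+z)*b)))) -> (((((z+b)*(b+2))*((a+x)+24))*(((b+2)+(5+y))+((y+9)*(b+x))))*(((y+72)*0)+(((x+7)*(1+5))+((a+z)*b))))
Step 6: at RL: ((y+72)*0) -> 0; overall: (((((z+b)*(b+2))*((a+x)+24))*(((b+2)+(5+y))+((y+9)*(b+x))))*(((y+72)*0)+(((x+7)*(1+5))+((a+z)*b)))) -> (((((z+b)*(b+2))*((a+x)+24))*(((b+2)+(5+y))+((y+9)*(b+x))))*(0+(((x+7)*(1+5))+((a+z)*b))))
Step 7: at R: (0+(((x+7)*(1+5))+((a+z)*b))) -> (((x+7)*(1+5))+((a+z)*b)); overall: (((((z+b)*(b+2))*((a+x)+24))*(((b+2)+(5+y))+((y+9)*(b+x))))*(0+(((x+7)*(1+5))+((a+z)*b)))) -> (((((z+b)*(b+2))*((a+x)+24))*(((b+2)+(5+y))+((y+9)*(b+x))))*(((x+7)*(1+5))+((a+z)*b)))
Step 8: at RLR: (1+5) -> 6; overall: (((((z+b)*(b+2))*((a+x)+24))*(((b+2)+(5+y))+((y+9)*(b+x))))*(((x+7)*(1+5))+((a+z)*b))) -> (((((z+b)*(b+2))*((a+x)+24))*(((b+2)+(5+y))+((y+9)*(b+x))))*(((x+7)*6)+((a+z)*b)))
Fixed point: (((((z+b)*(b+2))*((a+x)+24))*(((b+2)+(5+y))+((y+9)*(b+x))))*(((x+7)*6)+((a+z)*b)))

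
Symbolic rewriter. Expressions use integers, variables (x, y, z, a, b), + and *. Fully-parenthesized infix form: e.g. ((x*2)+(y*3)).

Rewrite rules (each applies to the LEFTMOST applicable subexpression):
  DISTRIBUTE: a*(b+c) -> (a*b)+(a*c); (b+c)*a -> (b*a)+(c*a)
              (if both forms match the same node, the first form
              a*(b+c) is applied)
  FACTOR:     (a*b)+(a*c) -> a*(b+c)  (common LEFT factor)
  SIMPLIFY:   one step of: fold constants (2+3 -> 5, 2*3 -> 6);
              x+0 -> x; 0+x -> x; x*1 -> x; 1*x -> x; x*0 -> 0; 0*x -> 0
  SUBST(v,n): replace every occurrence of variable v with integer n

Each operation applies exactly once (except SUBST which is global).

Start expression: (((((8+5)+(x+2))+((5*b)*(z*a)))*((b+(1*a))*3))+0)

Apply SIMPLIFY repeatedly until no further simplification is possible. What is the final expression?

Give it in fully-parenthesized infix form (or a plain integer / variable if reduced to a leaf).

Start: (((((8+5)+(x+2))+((5*b)*(z*a)))*((b+(1*a))*3))+0)
Step 1: at root: (((((8+5)+(x+2))+((5*b)*(z*a)))*((b+(1*a))*3))+0) -> ((((8+5)+(x+2))+((5*b)*(z*a)))*((b+(1*a))*3)); overall: (((((8+5)+(x+2))+((5*b)*(z*a)))*((b+(1*a))*3))+0) -> ((((8+5)+(x+2))+((5*b)*(z*a)))*((b+(1*a))*3))
Step 2: at LLL: (8+5) -> 13; overall: ((((8+5)+(x+2))+((5*b)*(z*a)))*((b+(1*a))*3)) -> (((13+(x+2))+((5*b)*(z*a)))*((b+(1*a))*3))
Step 3: at RLR: (1*a) -> a; overall: (((13+(x+2))+((5*b)*(z*a)))*((b+(1*a))*3)) -> (((13+(x+2))+((5*b)*(z*a)))*((b+a)*3))
Fixed point: (((13+(x+2))+((5*b)*(z*a)))*((b+a)*3))

Answer: (((13+(x+2))+((5*b)*(z*a)))*((b+a)*3))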